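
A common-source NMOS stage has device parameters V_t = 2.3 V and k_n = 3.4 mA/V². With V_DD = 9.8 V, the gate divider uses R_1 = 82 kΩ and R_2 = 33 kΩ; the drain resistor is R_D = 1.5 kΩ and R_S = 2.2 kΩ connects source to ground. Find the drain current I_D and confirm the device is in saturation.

I_D ≈ 0.11 mA

V_G = V_DD·R_2/(R_1+R_2) = 9.8×33/115 = 2.81 V.
Assume saturation: I_D = (k_n/2)(V_GS − V_t)² with V_GS = V_G − I_D·R_S = 2.81 − 2.2·I_D.
Substituting gives 8.23·I_D² − 4.83·I_D + 0.446 = 0, with roots I_D = 0.115 or 0.472 mA.
The root I_D = 0.472 mA gives V_GS = 1.77 V ≤ V_t, so take I_D = 0.115 mA.
Then V_GS = 2.56 V and V_DS = V_DD − I_D(R_D+R_S) = 9.8 − 0.115×3.7 = 9.38 V.
Saturation requires V_DS ≥ V_GS − V_t = 0.26 V; 9.38 ≥ 0.26 ✓.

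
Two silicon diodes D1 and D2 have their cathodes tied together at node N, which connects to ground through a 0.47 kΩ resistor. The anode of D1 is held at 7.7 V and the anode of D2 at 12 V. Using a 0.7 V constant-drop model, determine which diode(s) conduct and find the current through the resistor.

Only D2 conducts; I_R ≈ 24 mA

Assume both conduct. Then node N would need to be at both 7.7−0.7 = 7 V and 12−0.7 = 11.3 V, which is impossible.
Assume only D2 conducts: V_N = 12 − 0.7 = 11.3 V, so I_R = 11.3/0.47 = 24 mA.
Check D1: its anode-to-cathode voltage is 7.7 − 11.3 = -3.6 V < 0.7 V, so it is off. The assumption is consistent.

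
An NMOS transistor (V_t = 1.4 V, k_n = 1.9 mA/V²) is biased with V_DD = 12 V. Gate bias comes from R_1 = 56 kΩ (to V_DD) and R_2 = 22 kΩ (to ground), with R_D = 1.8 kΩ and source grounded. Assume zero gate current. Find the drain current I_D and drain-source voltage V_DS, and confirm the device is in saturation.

V_G = V_DD·R_2/(R_1+R_2) = 12×22/78 = 3.38 V. With the source grounded, V_GS = V_G = 3.38 V.
Assume saturation: I_D = (k_n/2)(V_GS − V_t)² = (1.9/2)×(3.38 − 1.4)² = 0.95×1.98² = 3.74 mA.
V_DS = V_DD − I_D·R_D = 12 − 3.74×1.8 = 5.26 V.
Saturation requires V_DS ≥ V_GS − V_t = 1.98 V; 5.26 ≥ 1.98 ✓.

I_D ≈ 3.7 mA, V_DS ≈ 5.3 V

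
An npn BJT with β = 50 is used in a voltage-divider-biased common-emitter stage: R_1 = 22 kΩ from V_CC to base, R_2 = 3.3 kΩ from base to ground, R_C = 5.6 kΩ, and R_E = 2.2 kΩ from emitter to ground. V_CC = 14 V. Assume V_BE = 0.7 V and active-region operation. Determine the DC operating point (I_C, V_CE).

I_C ≈ 0.49 mA, V_CE ≈ 10 V

Thevenize the base divider: V_Th = V_CC·R_2/(R_1+R_2) = 14×3.3/25.3 = 1.83 V, R_Th = R_1‖R_2 = 2.87 kΩ.
Base-emitter loop: V_Th = I_B·R_Th + V_BE + (β+1)I_B·R_E, so I_B = (1.83 − 0.7) / (2.87 + 51×2.2) = 0.00979 mA.
I_C = β·I_B = 50×0.00979 = 0.489 mA, and I_E = (β+1)I_B = 0.499 mA.
V_CE = V_CC − I_C·R_C − I_E·R_E = 14 − 0.489×5.6 − 0.499×2.2 = 10.2 V.
V_CE = 10.2 V > 0.2 V confirms active-region operation.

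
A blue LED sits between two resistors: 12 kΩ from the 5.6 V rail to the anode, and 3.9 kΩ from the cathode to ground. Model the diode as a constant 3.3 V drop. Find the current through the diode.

I ≈ 0.14 mA

The two resistors are in series with the diode, so KVL gives 5.6 = I·12 + 3.3 + I·3.9.
I = (5.6 − 3.3) / (12 + 3.9) kΩ = 2.3 / 15.9 = 0.145 mA.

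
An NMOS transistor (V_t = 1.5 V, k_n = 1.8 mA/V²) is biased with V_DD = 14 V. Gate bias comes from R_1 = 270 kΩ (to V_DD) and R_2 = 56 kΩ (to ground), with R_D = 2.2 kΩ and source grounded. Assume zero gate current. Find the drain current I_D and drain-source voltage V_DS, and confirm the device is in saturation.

V_G = V_DD·R_2/(R_1+R_2) = 14×56/326 = 2.4 V. With the source grounded, V_GS = V_G = 2.4 V.
Assume saturation: I_D = (k_n/2)(V_GS − V_t)² = (1.8/2)×(2.4 − 1.5)² = 0.9×0.905² = 0.737 mA.
V_DS = V_DD − I_D·R_D = 14 − 0.737×2.2 = 12.4 V.
Saturation requires V_DS ≥ V_GS − V_t = 0.905 V; 12.4 ≥ 0.905 ✓.

I_D ≈ 0.74 mA, V_DS ≈ 12 V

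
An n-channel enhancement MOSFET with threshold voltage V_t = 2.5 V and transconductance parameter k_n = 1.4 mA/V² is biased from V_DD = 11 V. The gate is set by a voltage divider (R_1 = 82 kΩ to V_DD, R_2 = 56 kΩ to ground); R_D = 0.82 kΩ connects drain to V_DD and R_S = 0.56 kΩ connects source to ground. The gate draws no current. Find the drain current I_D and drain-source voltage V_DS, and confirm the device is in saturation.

I_D ≈ 1.2 mA, V_DS ≈ 9.4 V

V_G = V_DD·R_2/(R_1+R_2) = 11×56/138 = 4.46 V.
Assume saturation: I_D = (k_n/2)(V_GS − V_t)² with V_GS = V_G − I_D·R_S = 4.46 − 0.56·I_D.
Substituting gives 0.22·I_D² − 2.54·I_D + 2.7 = 0, with roots I_D = 1.18 or 10.4 mA.
The root I_D = 10.4 mA gives V_GS = -1.35 V ≤ V_t, so take I_D = 1.18 mA.
Then V_GS = 3.8 V and V_DS = V_DD − I_D(R_D+R_S) = 11 − 1.18×1.38 = 9.37 V.
Saturation requires V_DS ≥ V_GS − V_t = 1.3 V; 9.37 ≥ 1.3 ✓.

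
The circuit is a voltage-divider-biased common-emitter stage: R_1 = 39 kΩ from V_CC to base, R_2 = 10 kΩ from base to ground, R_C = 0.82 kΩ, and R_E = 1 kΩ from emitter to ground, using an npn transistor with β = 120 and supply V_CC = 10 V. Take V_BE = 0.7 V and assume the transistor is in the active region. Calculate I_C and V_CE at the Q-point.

Thevenize the base divider: V_Th = V_CC·R_2/(R_1+R_2) = 10×10/49 = 2.04 V, R_Th = R_1‖R_2 = 7.96 kΩ.
Base-emitter loop: V_Th = I_B·R_Th + V_BE + (β+1)I_B·R_E, so I_B = (2.04 − 0.7) / (7.96 + 121×1) = 0.0104 mA.
I_C = β·I_B = 120×0.0104 = 1.25 mA, and I_E = (β+1)I_B = 1.26 mA.
V_CE = V_CC − I_C·R_C − I_E·R_E = 10 − 1.25×0.82 − 1.26×1 = 7.72 V.
V_CE = 7.72 V > 0.2 V confirms active-region operation.

I_C ≈ 1.2 mA, V_CE ≈ 7.7 V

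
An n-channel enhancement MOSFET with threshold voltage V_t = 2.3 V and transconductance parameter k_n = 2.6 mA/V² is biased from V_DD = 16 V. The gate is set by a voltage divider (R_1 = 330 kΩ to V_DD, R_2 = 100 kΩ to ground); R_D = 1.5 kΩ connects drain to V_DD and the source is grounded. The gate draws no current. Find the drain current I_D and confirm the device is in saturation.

V_G = V_DD·R_2/(R_1+R_2) = 16×100/430 = 3.72 V. With the source grounded, V_GS = V_G = 3.72 V.
Assume saturation: I_D = (k_n/2)(V_GS − V_t)² = (2.6/2)×(3.72 − 2.3)² = 1.3×1.42² = 2.62 mA.
V_DS = V_DD − I_D·R_D = 16 − 2.62×1.5 = 12.1 V.
Saturation requires V_DS ≥ V_GS − V_t = 1.42 V; 12.1 ≥ 1.42 ✓.

I_D ≈ 2.6 mA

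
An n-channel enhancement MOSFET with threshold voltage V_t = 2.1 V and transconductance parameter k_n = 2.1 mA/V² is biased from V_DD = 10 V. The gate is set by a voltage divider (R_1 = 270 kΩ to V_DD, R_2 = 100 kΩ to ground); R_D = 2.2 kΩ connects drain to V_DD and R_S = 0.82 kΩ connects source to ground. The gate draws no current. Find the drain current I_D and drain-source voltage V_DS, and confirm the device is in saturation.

I_D ≈ 0.2 mA, V_DS ≈ 9.4 V

V_G = V_DD·R_2/(R_1+R_2) = 10×100/370 = 2.7 V.
Assume saturation: I_D = (k_n/2)(V_GS − V_t)² with V_GS = V_G − I_D·R_S = 2.7 − 0.82·I_D.
Substituting gives 0.706·I_D² − 2.04·I_D + 0.381 = 0, with roots I_D = 0.201 or 2.69 mA.
The root I_D = 2.69 mA gives V_GS = 0.501 V ≤ V_t, so take I_D = 0.201 mA.
Then V_GS = 2.54 V and V_DS = V_DD − I_D(R_D+R_S) = 10 − 0.201×3.02 = 9.39 V.
Saturation requires V_DS ≥ V_GS − V_t = 0.438 V; 9.39 ≥ 0.438 ✓.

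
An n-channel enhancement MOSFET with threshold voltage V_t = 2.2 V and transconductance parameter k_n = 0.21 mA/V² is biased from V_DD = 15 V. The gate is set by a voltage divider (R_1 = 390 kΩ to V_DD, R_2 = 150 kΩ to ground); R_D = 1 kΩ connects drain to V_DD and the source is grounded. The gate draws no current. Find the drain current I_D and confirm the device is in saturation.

I_D ≈ 0.41 mA

V_G = V_DD·R_2/(R_1+R_2) = 15×150/540 = 4.17 V. With the source grounded, V_GS = V_G = 4.17 V.
Assume saturation: I_D = (k_n/2)(V_GS − V_t)² = (0.21/2)×(4.17 − 2.2)² = 0.105×1.97² = 0.406 mA.
V_DS = V_DD − I_D·R_D = 15 − 0.406×1 = 14.6 V.
Saturation requires V_DS ≥ V_GS − V_t = 1.97 V; 14.6 ≥ 1.97 ✓.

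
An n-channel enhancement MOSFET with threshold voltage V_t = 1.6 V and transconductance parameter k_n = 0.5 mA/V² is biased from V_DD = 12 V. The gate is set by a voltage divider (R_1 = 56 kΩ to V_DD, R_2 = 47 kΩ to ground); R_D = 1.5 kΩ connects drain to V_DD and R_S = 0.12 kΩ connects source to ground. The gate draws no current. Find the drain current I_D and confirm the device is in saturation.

V_G = V_DD·R_2/(R_1+R_2) = 12×47/103 = 5.48 V.
Assume saturation: I_D = (k_n/2)(V_GS − V_t)² with V_GS = V_G − I_D·R_S = 5.48 − 0.12·I_D.
Substituting gives 0.0036·I_D² − 1.23·I_D + 3.76 = 0, with roots I_D = 3.07 or 339 mA.
The root I_D = 339 mA gives V_GS = -35.2 V ≤ V_t, so take I_D = 3.07 mA.
Then V_GS = 5.11 V and V_DS = V_DD − I_D(R_D+R_S) = 12 − 3.07×1.62 = 7.02 V.
Saturation requires V_DS ≥ V_GS − V_t = 3.51 V; 7.02 ≥ 3.51 ✓.

I_D ≈ 3.1 mA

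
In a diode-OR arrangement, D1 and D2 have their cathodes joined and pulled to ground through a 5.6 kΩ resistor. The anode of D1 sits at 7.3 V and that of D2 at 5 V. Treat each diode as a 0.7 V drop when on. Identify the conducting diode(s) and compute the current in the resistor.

Only D1 conducts; I_R ≈ 1.2 mA

Assume both conduct. Then node N would need to be at both 7.3−0.7 = 6.6 V and 5−0.7 = 4.3 V, which is impossible.
Assume only D1 conducts: V_N = 7.3 − 0.7 = 6.6 V, so I_R = 6.6/5.6 = 1.18 mA.
Check D2: its anode-to-cathode voltage is 5 − 6.6 = -1.6 V < 0.7 V, so it is off. The assumption is consistent.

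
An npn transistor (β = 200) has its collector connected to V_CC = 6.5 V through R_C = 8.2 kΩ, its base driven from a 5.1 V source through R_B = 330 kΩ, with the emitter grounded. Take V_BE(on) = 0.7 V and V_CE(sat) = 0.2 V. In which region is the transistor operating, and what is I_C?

Assume active: I_B = (5.1 − 0.7)/330 = 0.0133 mA, giving I_C = β·I_B = 2.67 mA.
But then V_CE = 6.5 − 2.67×8.2 = -15.4 V < V_CE(sat) = 0.2 V — impossible in the active region.
So the transistor is saturated. With V_CE = 0.2 V, I_C = (V_CC − 0.2)/R_C = 6.3/8.2 = 0.768 mA.
Check: β·I_B = 2.67 mA > I_C = 0.768 mA, confirming saturation.

saturation; I_C ≈ 0.77 mA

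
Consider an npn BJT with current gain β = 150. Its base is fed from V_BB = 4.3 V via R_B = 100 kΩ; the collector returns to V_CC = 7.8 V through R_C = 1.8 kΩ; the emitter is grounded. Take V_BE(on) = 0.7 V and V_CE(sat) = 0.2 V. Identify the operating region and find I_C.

saturation; I_C ≈ 4.2 mA

Assume active: I_B = (4.3 − 0.7)/100 = 0.036 mA, giving I_C = β·I_B = 5.4 mA.
But then V_CE = 7.8 − 5.4×1.8 = -1.92 V < V_CE(sat) = 0.2 V — impossible in the active region.
So the transistor is saturated. With V_CE = 0.2 V, I_C = (V_CC − 0.2)/R_C = 7.6/1.8 = 4.22 mA.
Check: β·I_B = 5.4 mA > I_C = 4.22 mA, confirming saturation.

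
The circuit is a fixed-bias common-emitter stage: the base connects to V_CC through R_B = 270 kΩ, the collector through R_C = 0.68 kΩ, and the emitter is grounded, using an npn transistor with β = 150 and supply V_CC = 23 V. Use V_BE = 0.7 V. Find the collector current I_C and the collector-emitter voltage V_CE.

I_C ≈ 12 mA, V_CE ≈ 15 V

Base loop: V_CC = I_B·R_B + V_BE, so I_B = (23 − 0.7)/270 kΩ = 0.0826 mA.
In the active region I_C = β·I_B = 150 × 0.0826 = 12.4 mA.
Collector loop: V_CE = V_CC − I_C·R_C = 23 − 12.4×0.68 = 14.6 V.
Since V_CE = 14.6 V > V_CE(sat) ≈ 0.2 V, the transistor is in the active region as assumed.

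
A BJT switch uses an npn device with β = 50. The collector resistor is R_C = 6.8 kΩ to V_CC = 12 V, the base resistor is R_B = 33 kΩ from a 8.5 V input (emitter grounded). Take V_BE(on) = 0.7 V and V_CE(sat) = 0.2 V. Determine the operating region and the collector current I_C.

Assume active: I_B = (8.5 − 0.7)/33 = 0.236 mA, giving I_C = β·I_B = 11.8 mA.
But then V_CE = 12 − 11.8×6.8 = -68.4 V < V_CE(sat) = 0.2 V — impossible in the active region.
So the transistor is saturated. With V_CE = 0.2 V, I_C = (V_CC − 0.2)/R_C = 11.8/6.8 = 1.74 mA.
Check: β·I_B = 11.8 mA > I_C = 1.74 mA, confirming saturation.

saturation; I_C ≈ 1.7 mA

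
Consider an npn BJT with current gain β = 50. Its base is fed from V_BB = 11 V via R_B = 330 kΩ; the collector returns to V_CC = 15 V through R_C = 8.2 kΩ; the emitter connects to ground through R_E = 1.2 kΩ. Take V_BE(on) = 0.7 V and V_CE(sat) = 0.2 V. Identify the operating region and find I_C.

Assume active. Base-emitter loop: I_B = (V_BB − V_BE)/(R_B + (β+1)R_E) = (11 − 0.7)/(330 + 51×1.2) = 0.0263 mA.
I_C = β·I_B = 50×0.0263 = 1.32 mA.
V_CE = V_CC − I_C·R_C − I_E·R_E = 15 − 1.32×8.2 − 1.34×1.2 = 2.59 V > V_CE(sat), so the active-region assumption holds.

active; I_C ≈ 1.3 mA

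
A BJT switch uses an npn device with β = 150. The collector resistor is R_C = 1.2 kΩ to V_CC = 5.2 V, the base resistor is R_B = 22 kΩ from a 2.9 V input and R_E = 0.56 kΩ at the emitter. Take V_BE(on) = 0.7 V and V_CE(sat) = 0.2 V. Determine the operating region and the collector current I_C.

saturation; I_C ≈ 2.8 mA

Assume active: I_B = (2.9 − 0.7)/(22 + 151×0.56) = 0.0206 mA, I_C = β·I_B = 3.1 mA.
Then V_CE = 5.2 − 3.1×1.2 − 3.12×0.56 = -0.262 V < 0.2 V — the active assumption fails.
Re-solve with V_CE = 0.2 V. KCL at the emitter: V_E/R_E = (V_BB−0.7−V_E)/R_B + (V_CC−0.2−V_E)/R_C, giving V_E = 1.6 V.
I_C = (V_CC − 0.2 − V_E)/R_C = (5 − 1.6)/1.2 = 2.83 mA.
Check: I_B = (2.2 − 1.6)/22 = 0.0272 mA, and β·I_B = 4.08 mA > I_C, confirming saturation.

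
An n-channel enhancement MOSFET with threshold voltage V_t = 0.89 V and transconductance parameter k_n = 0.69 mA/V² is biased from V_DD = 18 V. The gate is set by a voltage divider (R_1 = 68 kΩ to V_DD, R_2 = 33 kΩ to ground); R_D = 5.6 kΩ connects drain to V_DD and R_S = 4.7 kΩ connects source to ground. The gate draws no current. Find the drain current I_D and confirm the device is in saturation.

V_G = V_DD·R_2/(R_1+R_2) = 18×33/101 = 5.88 V.
Assume saturation: I_D = (k_n/2)(V_GS − V_t)² with V_GS = V_G − I_D·R_S = 5.88 − 4.7·I_D.
Substituting gives 7.62·I_D² − 17.2·I_D + 8.59 = 0, with roots I_D = 0.749 or 1.51 mA.
The root I_D = 1.51 mA gives V_GS = -1.2 V ≤ V_t, so take I_D = 0.749 mA.
Then V_GS = 2.36 V and V_DS = V_DD − I_D(R_D+R_S) = 18 − 0.749×10.3 = 10.3 V.
Saturation requires V_DS ≥ V_GS − V_t = 1.47 V; 10.3 ≥ 1.47 ✓.

I_D ≈ 0.75 mA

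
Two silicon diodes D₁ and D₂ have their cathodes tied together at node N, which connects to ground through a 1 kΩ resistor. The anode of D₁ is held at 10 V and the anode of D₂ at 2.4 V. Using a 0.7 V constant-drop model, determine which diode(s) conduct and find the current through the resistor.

Assume both conduct. Then node N would need to be at both 10−0.7 = 9.3 V and 2.4−0.7 = 1.7 V, which is impossible.
Assume only D₁ conducts: V_N = 10 − 0.7 = 9.3 V, so I_R = 9.3/1 = 9.3 mA.
Check D₂: its anode-to-cathode voltage is 2.4 − 9.3 = -6.9 V < 0.7 V, so it is off. The assumption is consistent.

Only D₁ conducts; I_R ≈ 9.3 mA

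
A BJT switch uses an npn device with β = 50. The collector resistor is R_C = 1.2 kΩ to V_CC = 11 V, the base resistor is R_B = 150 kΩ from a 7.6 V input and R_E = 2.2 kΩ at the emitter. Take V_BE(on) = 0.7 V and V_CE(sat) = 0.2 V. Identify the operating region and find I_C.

active; I_C ≈ 1.3 mA

Assume active. Base-emitter loop: I_B = (V_BB − V_BE)/(R_B + (β+1)R_E) = (7.6 − 0.7)/(150 + 51×2.2) = 0.0263 mA.
I_C = β·I_B = 50×0.0263 = 1.32 mA.
V_CE = V_CC − I_C·R_C − I_E·R_E = 11 − 1.32×1.2 − 1.34×2.2 = 6.47 V > V_CE(sat), so the active-region assumption holds.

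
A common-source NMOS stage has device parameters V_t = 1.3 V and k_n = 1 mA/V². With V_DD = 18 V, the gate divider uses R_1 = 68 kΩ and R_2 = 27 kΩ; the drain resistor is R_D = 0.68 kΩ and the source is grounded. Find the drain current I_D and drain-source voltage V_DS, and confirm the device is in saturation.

V_G = V_DD·R_2/(R_1+R_2) = 18×27/95 = 5.12 V. With the source grounded, V_GS = V_G = 5.12 V.
Assume saturation: I_D = (k_n/2)(V_GS − V_t)² = (1/2)×(5.12 − 1.3)² = 0.5×3.82² = 7.28 mA.
V_DS = V_DD − I_D·R_D = 18 − 7.28×0.68 = 13 V.
Saturation requires V_DS ≥ V_GS − V_t = 3.82 V; 13 ≥ 3.82 ✓.

I_D ≈ 7.3 mA, V_DS ≈ 13 V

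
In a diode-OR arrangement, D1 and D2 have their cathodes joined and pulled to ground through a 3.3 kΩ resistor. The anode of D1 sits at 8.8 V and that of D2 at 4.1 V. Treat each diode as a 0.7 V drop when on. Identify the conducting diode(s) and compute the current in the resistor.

Assume both conduct. Then node N would need to be at both 8.8−0.7 = 8.1 V and 4.1−0.7 = 3.4 V, which is impossible.
Assume only D1 conducts: V_N = 8.8 − 0.7 = 8.1 V, so I_R = 8.1/3.3 = 2.45 mA.
Check D2: its anode-to-cathode voltage is 4.1 − 8.1 = -4 V < 0.7 V, so it is off. The assumption is consistent.

Only D1 conducts; I_R ≈ 2.5 mA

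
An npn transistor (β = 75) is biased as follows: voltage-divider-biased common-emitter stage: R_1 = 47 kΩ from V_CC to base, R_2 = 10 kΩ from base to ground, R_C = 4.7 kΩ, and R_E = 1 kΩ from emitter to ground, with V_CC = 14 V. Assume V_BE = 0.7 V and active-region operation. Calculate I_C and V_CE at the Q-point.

Thevenize the base divider: V_Th = V_CC·R_2/(R_1+R_2) = 14×10/57 = 2.46 V, R_Th = R_1‖R_2 = 8.25 kΩ.
Base-emitter loop: V_Th = I_B·R_Th + V_BE + (β+1)I_B·R_E, so I_B = (2.46 − 0.7) / (8.25 + 76×1) = 0.0208 mA.
I_C = β·I_B = 75×0.0208 = 1.56 mA, and I_E = (β+1)I_B = 1.58 mA.
V_CE = V_CC − I_C·R_C − I_E·R_E = 14 − 1.56×4.7 − 1.58×1 = 5.07 V.
V_CE = 5.07 V > 0.2 V confirms active-region operation.

I_C ≈ 1.6 mA, V_CE ≈ 5.1 V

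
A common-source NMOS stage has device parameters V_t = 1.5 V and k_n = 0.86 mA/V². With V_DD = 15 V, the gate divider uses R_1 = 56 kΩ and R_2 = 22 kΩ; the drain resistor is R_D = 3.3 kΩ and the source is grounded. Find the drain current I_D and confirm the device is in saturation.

I_D ≈ 3.2 mA

V_G = V_DD·R_2/(R_1+R_2) = 15×22/78 = 4.23 V. With the source grounded, V_GS = V_G = 4.23 V.
Assume saturation: I_D = (k_n/2)(V_GS − V_t)² = (0.86/2)×(4.23 − 1.5)² = 0.43×2.73² = 3.21 mA.
V_DS = V_DD − I_D·R_D = 15 − 3.21×3.3 = 4.42 V.
Saturation requires V_DS ≥ V_GS − V_t = 2.73 V; 4.42 ≥ 2.73 ✓.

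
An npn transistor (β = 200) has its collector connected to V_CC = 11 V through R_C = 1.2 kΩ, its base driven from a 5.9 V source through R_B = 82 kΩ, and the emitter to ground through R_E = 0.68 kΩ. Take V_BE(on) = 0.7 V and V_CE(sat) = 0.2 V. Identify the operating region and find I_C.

Assume active. Base-emitter loop: I_B = (V_BB − V_BE)/(R_B + (β+1)R_E) = (5.9 − 0.7)/(82 + 201×0.68) = 0.0238 mA.
I_C = β·I_B = 200×0.0238 = 4.76 mA.
V_CE = V_CC − I_C·R_C − I_E·R_E = 11 − 4.76×1.2 − 4.78×0.68 = 2.04 V > V_CE(sat), so the active-region assumption holds.

active; I_C ≈ 4.8 mA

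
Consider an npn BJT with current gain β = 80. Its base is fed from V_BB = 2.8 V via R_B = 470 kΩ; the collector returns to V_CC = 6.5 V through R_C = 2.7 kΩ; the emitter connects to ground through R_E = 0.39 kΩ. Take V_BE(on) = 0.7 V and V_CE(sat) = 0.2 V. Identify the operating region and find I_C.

Assume active. Base-emitter loop: I_B = (V_BB − V_BE)/(R_B + (β+1)R_E) = (2.8 − 0.7)/(470 + 81×0.39) = 0.00419 mA.
I_C = β·I_B = 80×0.00419 = 0.335 mA.
V_CE = V_CC − I_C·R_C − I_E·R_E = 6.5 − 0.335×2.7 − 0.339×0.39 = 5.46 V > V_CE(sat), so the active-region assumption holds.

active; I_C ≈ 0.33 mA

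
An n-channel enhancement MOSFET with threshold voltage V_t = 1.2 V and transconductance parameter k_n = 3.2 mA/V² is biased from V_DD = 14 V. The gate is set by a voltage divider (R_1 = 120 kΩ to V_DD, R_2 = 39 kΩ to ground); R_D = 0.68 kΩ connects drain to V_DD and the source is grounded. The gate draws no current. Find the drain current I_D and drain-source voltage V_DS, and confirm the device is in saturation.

I_D ≈ 8 mA, V_DS ≈ 8.6 V

V_G = V_DD·R_2/(R_1+R_2) = 14×39/159 = 3.43 V. With the source grounded, V_GS = V_G = 3.43 V.
Assume saturation: I_D = (k_n/2)(V_GS − V_t)² = (3.2/2)×(3.43 − 1.2)² = 1.6×2.23² = 7.98 mA.
V_DS = V_DD − I_D·R_D = 14 − 7.98×0.68 = 8.57 V.
Saturation requires V_DS ≥ V_GS − V_t = 2.23 V; 8.57 ≥ 2.23 ✓.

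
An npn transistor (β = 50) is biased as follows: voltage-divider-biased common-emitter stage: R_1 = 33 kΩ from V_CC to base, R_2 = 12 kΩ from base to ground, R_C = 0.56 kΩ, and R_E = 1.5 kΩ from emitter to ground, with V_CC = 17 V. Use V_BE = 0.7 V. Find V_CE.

Thevenize the base divider: V_Th = V_CC·R_2/(R_1+R_2) = 17×12/45 = 4.53 V, R_Th = R_1‖R_2 = 8.8 kΩ.
Base-emitter loop: V_Th = I_B·R_Th + V_BE + (β+1)I_B·R_E, so I_B = (4.53 − 0.7) / (8.8 + 51×1.5) = 0.0449 mA.
I_C = β·I_B = 50×0.0449 = 2.25 mA, and I_E = (β+1)I_B = 2.29 mA.
V_CE = V_CC − I_C·R_C − I_E·R_E = 17 − 2.25×0.56 − 2.29×1.5 = 12.3 V.
V_CE = 12.3 V > 0.2 V confirms active-region operation.

V_CE ≈ 12 V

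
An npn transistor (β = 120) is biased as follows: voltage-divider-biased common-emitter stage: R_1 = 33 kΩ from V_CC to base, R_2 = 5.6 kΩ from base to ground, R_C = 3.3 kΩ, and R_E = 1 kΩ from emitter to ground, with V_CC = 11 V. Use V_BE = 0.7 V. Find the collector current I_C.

Thevenize the base divider: V_Th = V_CC·R_2/(R_1+R_2) = 11×5.6/38.6 = 1.6 V, R_Th = R_1‖R_2 = 4.79 kΩ.
Base-emitter loop: V_Th = I_B·R_Th + V_BE + (β+1)I_B·R_E, so I_B = (1.6 − 0.7) / (4.79 + 121×1) = 0.00712 mA.
I_C = β·I_B = 120×0.00712 = 0.855 mA, and I_E = (β+1)I_B = 0.862 mA.
V_CE = V_CC − I_C·R_C − I_E·R_E = 11 − 0.855×3.3 − 0.862×1 = 7.32 V.
V_CE = 7.32 V > 0.2 V confirms active-region operation.

I_C ≈ 0.85 mA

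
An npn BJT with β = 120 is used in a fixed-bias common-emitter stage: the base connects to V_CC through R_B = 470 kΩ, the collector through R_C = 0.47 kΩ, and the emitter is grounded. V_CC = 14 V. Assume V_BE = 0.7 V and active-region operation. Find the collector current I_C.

I_C ≈ 3.4 mA

Base loop: V_CC = I_B·R_B + V_BE, so I_B = (14 − 0.7)/470 kΩ = 0.0283 mA.
In the active region I_C = β·I_B = 120 × 0.0283 = 3.4 mA.
Collector loop: V_CE = V_CC − I_C·R_C = 14 − 3.4×0.47 = 12.4 V.
Since V_CE = 12.4 V > V_CE(sat) ≈ 0.2 V, the transistor is in the active region as assumed.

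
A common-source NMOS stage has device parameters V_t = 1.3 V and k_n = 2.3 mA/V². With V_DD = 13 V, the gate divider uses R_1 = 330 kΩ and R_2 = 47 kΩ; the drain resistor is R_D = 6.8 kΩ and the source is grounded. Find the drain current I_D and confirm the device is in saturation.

V_G = V_DD·R_2/(R_1+R_2) = 13×47/377 = 1.62 V. With the source grounded, V_GS = V_G = 1.62 V.
Assume saturation: I_D = (k_n/2)(V_GS − V_t)² = (2.3/2)×(1.62 − 1.3)² = 1.15×0.321² = 0.118 mA.
V_DS = V_DD − I_D·R_D = 13 − 0.118×6.8 = 12.2 V.
Saturation requires V_DS ≥ V_GS − V_t = 0.321 V; 12.2 ≥ 0.321 ✓.

I_D ≈ 0.12 mA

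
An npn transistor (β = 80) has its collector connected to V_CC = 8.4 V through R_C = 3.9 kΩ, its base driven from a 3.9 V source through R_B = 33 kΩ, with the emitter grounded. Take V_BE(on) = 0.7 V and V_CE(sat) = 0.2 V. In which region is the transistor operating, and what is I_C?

Assume active: I_B = (3.9 − 0.7)/33 = 0.097 mA, giving I_C = β·I_B = 7.76 mA.
But then V_CE = 8.4 − 7.76×3.9 = -21.9 V < V_CE(sat) = 0.2 V — impossible in the active region.
So the transistor is saturated. With V_CE = 0.2 V, I_C = (V_CC − 0.2)/R_C = 8.2/3.9 = 2.1 mA.
Check: β·I_B = 7.76 mA > I_C = 2.1 mA, confirming saturation.

saturation; I_C ≈ 2.1 mA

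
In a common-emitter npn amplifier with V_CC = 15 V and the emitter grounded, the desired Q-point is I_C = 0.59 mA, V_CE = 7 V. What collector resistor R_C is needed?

Collector loop: V_CC = I_C·R_C + V_CE.
R_C = (V_CC − V_CE)/I_C = (15 − 7)/0.59 = 13.6 kΩ.

R_C ≈ 14 kΩ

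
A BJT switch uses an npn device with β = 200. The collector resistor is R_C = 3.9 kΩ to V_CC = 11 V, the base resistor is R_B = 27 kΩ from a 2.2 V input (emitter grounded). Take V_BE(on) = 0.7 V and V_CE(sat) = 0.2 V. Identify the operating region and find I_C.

Assume active: I_B = (2.2 − 0.7)/27 = 0.0556 mA, giving I_C = β·I_B = 11.1 mA.
But then V_CE = 11 − 11.1×3.9 = -32.3 V < V_CE(sat) = 0.2 V — impossible in the active region.
So the transistor is saturated. With V_CE = 0.2 V, I_C = (V_CC − 0.2)/R_C = 10.8/3.9 = 2.77 mA.
Check: β·I_B = 11.1 mA > I_C = 2.77 mA, confirming saturation.

saturation; I_C ≈ 2.8 mA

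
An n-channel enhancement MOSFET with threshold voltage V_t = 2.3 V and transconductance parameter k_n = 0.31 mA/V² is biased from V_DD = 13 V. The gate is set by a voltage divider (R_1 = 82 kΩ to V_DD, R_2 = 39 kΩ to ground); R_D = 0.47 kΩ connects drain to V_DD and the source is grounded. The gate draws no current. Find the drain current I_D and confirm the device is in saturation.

I_D ≈ 0.55 mA

V_G = V_DD·R_2/(R_1+R_2) = 13×39/121 = 4.19 V. With the source grounded, V_GS = V_G = 4.19 V.
Assume saturation: I_D = (k_n/2)(V_GS − V_t)² = (0.31/2)×(4.19 − 2.3)² = 0.155×1.89² = 0.554 mA.
V_DS = V_DD − I_D·R_D = 13 − 0.554×0.47 = 12.7 V.
Saturation requires V_DS ≥ V_GS − V_t = 1.89 V; 12.7 ≥ 1.89 ✓.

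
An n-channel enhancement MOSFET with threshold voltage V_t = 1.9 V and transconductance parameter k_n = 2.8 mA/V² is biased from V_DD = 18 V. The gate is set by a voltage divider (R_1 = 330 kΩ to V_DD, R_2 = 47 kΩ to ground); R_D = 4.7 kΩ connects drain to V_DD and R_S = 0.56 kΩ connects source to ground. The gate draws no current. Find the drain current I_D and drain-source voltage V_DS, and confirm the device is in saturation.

I_D ≈ 0.11 mA, V_DS ≈ 17 V

V_G = V_DD·R_2/(R_1+R_2) = 18×47/377 = 2.24 V.
Assume saturation: I_D = (k_n/2)(V_GS − V_t)² with V_GS = V_G − I_D·R_S = 2.24 − 0.56·I_D.
Substituting gives 0.439·I_D² − 1.54·I_D + 0.166 = 0, with roots I_D = 0.111 or 3.4 mA.
The root I_D = 3.4 mA gives V_GS = 0.343 V ≤ V_t, so take I_D = 0.111 mA.
Then V_GS = 2.18 V and V_DS = V_DD − I_D(R_D+R_S) = 18 − 0.111×5.26 = 17.4 V.
Saturation requires V_DS ≥ V_GS − V_t = 0.282 V; 17.4 ≥ 0.282 ✓.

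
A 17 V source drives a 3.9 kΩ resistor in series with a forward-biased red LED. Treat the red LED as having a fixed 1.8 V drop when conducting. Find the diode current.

I ≈ 3.9 mA

KVL around the loop: 17 = V_D + I·R = 1.8 + I × 3.9 kΩ.
So I = (17 − 1.8) / 3.9 kΩ = 15.2 / 3.9 = 3.9 mA.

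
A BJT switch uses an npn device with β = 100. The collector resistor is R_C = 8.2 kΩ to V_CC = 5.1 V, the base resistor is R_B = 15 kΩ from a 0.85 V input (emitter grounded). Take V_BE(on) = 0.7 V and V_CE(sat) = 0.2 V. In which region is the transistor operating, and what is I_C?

saturation; I_C ≈ 0.6 mA

Assume active: I_B = (0.85 − 0.7)/15 = 0.01 mA, giving I_C = β·I_B = 1 mA.
But then V_CE = 5.1 − 1×8.2 = -3.1 V < V_CE(sat) = 0.2 V — impossible in the active region.
So the transistor is saturated. With V_CE = 0.2 V, I_C = (V_CC − 0.2)/R_C = 4.9/8.2 = 0.598 mA.
Check: β·I_B = 1 mA > I_C = 0.598 mA, confirming saturation.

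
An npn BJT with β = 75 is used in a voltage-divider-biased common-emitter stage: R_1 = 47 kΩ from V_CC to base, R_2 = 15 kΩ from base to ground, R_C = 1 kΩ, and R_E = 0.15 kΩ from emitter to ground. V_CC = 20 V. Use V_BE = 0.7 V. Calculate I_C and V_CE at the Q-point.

Thevenize the base divider: V_Th = V_CC·R_2/(R_1+R_2) = 20×15/62 = 4.84 V, R_Th = R_1‖R_2 = 11.4 kΩ.
Base-emitter loop: V_Th = I_B·R_Th + V_BE + (β+1)I_B·R_E, so I_B = (4.84 − 0.7) / (11.4 + 76×0.15) = 0.182 mA.
I_C = β·I_B = 75×0.182 = 13.6 mA, and I_E = (β+1)I_B = 13.8 mA.
V_CE = V_CC − I_C·R_C − I_E·R_E = 20 − 13.6×1 − 13.8×0.15 = 4.3 V.
V_CE = 4.3 V > 0.2 V confirms active-region operation.

I_C ≈ 14 mA, V_CE ≈ 4.3 V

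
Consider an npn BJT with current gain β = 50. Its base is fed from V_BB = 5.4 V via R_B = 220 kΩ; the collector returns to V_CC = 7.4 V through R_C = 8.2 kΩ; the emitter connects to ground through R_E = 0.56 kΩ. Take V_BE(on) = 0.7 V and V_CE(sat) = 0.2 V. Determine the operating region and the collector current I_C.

saturation; I_C ≈ 0.82 mA

Assume active: I_B = (5.4 − 0.7)/(220 + 51×0.56) = 0.0189 mA, I_C = β·I_B = 0.945 mA.
Then V_CE = 7.4 − 0.945×8.2 − 0.964×0.56 = -0.893 V < 0.2 V — the active assumption fails.
Re-solve with V_CE = 0.2 V. KCL at the emitter: V_E/R_E = (V_BB−0.7−V_E)/R_B + (V_CC−0.2−V_E)/R_C, giving V_E = 0.47 V.
I_C = (V_CC − 0.2 − V_E)/R_C = (7.2 − 0.47)/8.2 = 0.821 mA.
Check: I_B = (4.7 − 0.47)/220 = 0.0192 mA, and β·I_B = 0.961 mA > I_C, confirming saturation.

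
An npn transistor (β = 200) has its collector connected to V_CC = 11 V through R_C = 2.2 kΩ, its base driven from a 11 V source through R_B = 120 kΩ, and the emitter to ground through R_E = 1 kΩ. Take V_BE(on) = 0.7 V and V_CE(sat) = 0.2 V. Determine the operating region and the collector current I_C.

Assume active: I_B = (11 − 0.7)/(120 + 201×1) = 0.0321 mA, I_C = β·I_B = 6.42 mA.
Then V_CE = 11 − 6.42×2.2 − 6.45×1 = -9.57 V < 0.2 V — the active assumption fails.
Re-solve with V_CE = 0.2 V. KCL at the emitter: V_E/R_E = (V_BB−0.7−V_E)/R_B + (V_CC−0.2−V_E)/R_C, giving V_E = 3.41 V.
I_C = (V_CC − 0.2 − V_E)/R_C = (10.8 − 3.41)/2.2 = 3.36 mA.
Check: I_B = (10.3 − 3.41)/120 = 0.0574 mA, and β·I_B = 11.5 mA > I_C, confirming saturation.

saturation; I_C ≈ 3.4 mA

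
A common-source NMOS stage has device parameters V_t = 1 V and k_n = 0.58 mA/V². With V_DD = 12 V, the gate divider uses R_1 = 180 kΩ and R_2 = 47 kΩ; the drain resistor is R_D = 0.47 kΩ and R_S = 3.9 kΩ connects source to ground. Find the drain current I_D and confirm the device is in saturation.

V_G = V_DD·R_2/(R_1+R_2) = 12×47/227 = 2.48 V.
Assume saturation: I_D = (k_n/2)(V_GS − V_t)² with V_GS = V_G − I_D·R_S = 2.48 − 3.9·I_D.
Substituting gives 4.41·I_D² − 4.36·I_D + 0.639 = 0, with roots I_D = 0.179 or 0.809 mA.
The root I_D = 0.809 mA gives V_GS = -0.67 V ≤ V_t, so take I_D = 0.179 mA.
Then V_GS = 1.79 V and V_DS = V_DD − I_D(R_D+R_S) = 12 − 0.179×4.37 = 11.2 V.
Saturation requires V_DS ≥ V_GS − V_t = 0.786 V; 11.2 ≥ 0.786 ✓.

I_D ≈ 0.18 mA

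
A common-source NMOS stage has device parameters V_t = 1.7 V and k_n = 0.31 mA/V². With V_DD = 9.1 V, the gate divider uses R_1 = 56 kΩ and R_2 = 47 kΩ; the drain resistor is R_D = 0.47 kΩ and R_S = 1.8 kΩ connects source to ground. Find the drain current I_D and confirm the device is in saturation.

V_G = V_DD·R_2/(R_1+R_2) = 9.1×47/103 = 4.15 V.
Assume saturation: I_D = (k_n/2)(V_GS − V_t)² with V_GS = V_G − I_D·R_S = 4.15 − 1.8·I_D.
Substituting gives 0.502·I_D² − 2.37·I_D + 0.932 = 0, with roots I_D = 0.433 or 4.28 mA.
The root I_D = 4.28 mA gives V_GS = -3.56 V ≤ V_t, so take I_D = 0.433 mA.
Then V_GS = 3.37 V and V_DS = V_DD − I_D(R_D+R_S) = 9.1 − 0.433×2.27 = 8.12 V.
Saturation requires V_DS ≥ V_GS − V_t = 1.67 V; 8.12 ≥ 1.67 ✓.

I_D ≈ 0.43 mA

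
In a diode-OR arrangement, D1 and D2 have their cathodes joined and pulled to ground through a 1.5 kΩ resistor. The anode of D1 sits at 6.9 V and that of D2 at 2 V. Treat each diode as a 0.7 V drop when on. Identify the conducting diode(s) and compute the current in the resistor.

Only D1 conducts; I_R ≈ 4.1 mA

Assume both conduct. Then node N would need to be at both 6.9−0.7 = 6.2 V and 2−0.7 = 1.3 V, which is impossible.
Assume only D1 conducts: V_N = 6.9 − 0.7 = 6.2 V, so I_R = 6.2/1.5 = 4.13 mA.
Check D2: its anode-to-cathode voltage is 2 − 6.2 = -4.2 V < 0.7 V, so it is off. The assumption is consistent.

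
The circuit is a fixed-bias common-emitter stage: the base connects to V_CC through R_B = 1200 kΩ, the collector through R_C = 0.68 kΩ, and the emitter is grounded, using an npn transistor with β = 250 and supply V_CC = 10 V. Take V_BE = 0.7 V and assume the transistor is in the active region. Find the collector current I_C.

Base loop: V_CC = I_B·R_B + V_BE, so I_B = (10 − 0.7)/1200 kΩ = 0.00775 mA.
In the active region I_C = β·I_B = 250 × 0.00775 = 1.94 mA.
Collector loop: V_CE = V_CC − I_C·R_C = 10 − 1.94×0.68 = 8.68 V.
Since V_CE = 8.68 V > V_CE(sat) ≈ 0.2 V, the transistor is in the active region as assumed.

I_C ≈ 1.9 mA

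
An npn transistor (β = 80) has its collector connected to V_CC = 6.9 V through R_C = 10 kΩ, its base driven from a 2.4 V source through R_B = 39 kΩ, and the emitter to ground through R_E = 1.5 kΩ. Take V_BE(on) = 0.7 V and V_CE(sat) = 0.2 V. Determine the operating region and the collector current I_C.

Assume active: I_B = (2.4 − 0.7)/(39 + 81×1.5) = 0.0106 mA, I_C = β·I_B = 0.847 mA.
Then V_CE = 6.9 − 0.847×10 − 0.858×1.5 = -2.86 V < 0.2 V — the active assumption fails.
Re-solve with V_CE = 0.2 V. KCL at the emitter: V_E/R_E = (V_BB−0.7−V_E)/R_B + (V_CC−0.2−V_E)/R_C, giving V_E = 0.901 V.
I_C = (V_CC − 0.2 − V_E)/R_C = (6.7 − 0.901)/10 = 0.58 mA.
Check: I_B = (1.7 − 0.901)/39 = 0.0205 mA, and β·I_B = 1.64 mA > I_C, confirming saturation.

saturation; I_C ≈ 0.58 mA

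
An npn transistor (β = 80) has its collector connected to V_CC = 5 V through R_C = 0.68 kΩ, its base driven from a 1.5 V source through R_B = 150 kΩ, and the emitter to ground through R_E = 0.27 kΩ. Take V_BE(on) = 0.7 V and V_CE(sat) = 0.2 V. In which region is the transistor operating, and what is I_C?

active; I_C ≈ 0.37 mA

Assume active. Base-emitter loop: I_B = (V_BB − V_BE)/(R_B + (β+1)R_E) = (1.5 − 0.7)/(150 + 81×0.27) = 0.00465 mA.
I_C = β·I_B = 80×0.00465 = 0.372 mA.
V_CE = V_CC − I_C·R_C − I_E·R_E = 5 − 0.372×0.68 − 0.377×0.27 = 4.64 V > V_CE(sat), so the active-region assumption holds.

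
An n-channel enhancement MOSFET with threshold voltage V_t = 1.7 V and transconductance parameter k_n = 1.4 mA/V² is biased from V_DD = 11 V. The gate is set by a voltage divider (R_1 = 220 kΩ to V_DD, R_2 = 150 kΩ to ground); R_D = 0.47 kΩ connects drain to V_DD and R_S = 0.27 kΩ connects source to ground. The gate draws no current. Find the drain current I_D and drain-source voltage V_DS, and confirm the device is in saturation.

V_G = V_DD·R_2/(R_1+R_2) = 11×150/370 = 4.46 V.
Assume saturation: I_D = (k_n/2)(V_GS − V_t)² with V_GS = V_G − I_D·R_S = 4.46 − 0.27·I_D.
Substituting gives 0.051·I_D² − 2.04·I_D + 5.33 = 0, with roots I_D = 2.81 or 37.2 mA.
The root I_D = 37.2 mA gives V_GS = -5.59 V ≤ V_t, so take I_D = 2.81 mA.
Then V_GS = 3.7 V and V_DS = V_DD − I_D(R_D+R_S) = 11 − 2.81×0.74 = 8.92 V.
Saturation requires V_DS ≥ V_GS − V_t = 2 V; 8.92 ≥ 2 ✓.

I_D ≈ 2.8 mA, V_DS ≈ 8.9 V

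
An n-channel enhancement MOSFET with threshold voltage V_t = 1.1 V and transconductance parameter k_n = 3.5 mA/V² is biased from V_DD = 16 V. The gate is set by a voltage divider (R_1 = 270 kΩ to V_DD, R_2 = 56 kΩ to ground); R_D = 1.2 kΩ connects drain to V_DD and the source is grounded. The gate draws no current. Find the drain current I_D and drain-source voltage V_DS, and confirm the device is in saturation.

I_D ≈ 4.8 mA, V_DS ≈ 10 V

V_G = V_DD·R_2/(R_1+R_2) = 16×56/326 = 2.75 V. With the source grounded, V_GS = V_G = 2.75 V.
Assume saturation: I_D = (k_n/2)(V_GS − V_t)² = (3.5/2)×(2.75 − 1.1)² = 1.75×1.65² = 4.76 mA.
V_DS = V_DD − I_D·R_D = 16 − 4.76×1.2 = 10.3 V.
Saturation requires V_DS ≥ V_GS − V_t = 1.65 V; 10.3 ≥ 1.65 ✓.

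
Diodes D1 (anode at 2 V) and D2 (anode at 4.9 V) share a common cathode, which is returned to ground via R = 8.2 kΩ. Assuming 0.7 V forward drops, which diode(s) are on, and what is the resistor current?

Only D2 conducts; I_R ≈ 0.51 mA

Assume both conduct. Then node N would need to be at both 2−0.7 = 1.3 V and 4.9−0.7 = 4.2 V, which is impossible.
Assume only D2 conducts: V_N = 4.9 − 0.7 = 4.2 V, so I_R = 4.2/8.2 = 0.512 mA.
Check D1: its anode-to-cathode voltage is 2 − 4.2 = -2.2 V < 0.7 V, so it is off. The assumption is consistent.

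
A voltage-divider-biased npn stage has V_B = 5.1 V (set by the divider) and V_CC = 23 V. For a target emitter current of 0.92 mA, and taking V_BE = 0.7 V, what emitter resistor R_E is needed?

V_E = V_B − V_BE = 5.1 − 0.7 = 4.4 V.
R_E = V_E / I_E = 4.4 / 0.92 = 4.78 kΩ.

R_E ≈ 4.8 kΩ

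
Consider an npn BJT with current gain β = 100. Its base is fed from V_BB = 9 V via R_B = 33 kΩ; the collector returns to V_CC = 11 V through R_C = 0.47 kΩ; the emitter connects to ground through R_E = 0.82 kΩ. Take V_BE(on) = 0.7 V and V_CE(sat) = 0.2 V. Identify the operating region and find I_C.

Assume active. Base-emitter loop: I_B = (V_BB − V_BE)/(R_B + (β+1)R_E) = (9 − 0.7)/(33 + 101×0.82) = 0.0717 mA.
I_C = β·I_B = 100×0.0717 = 7.17 mA.
V_CE = V_CC − I_C·R_C − I_E·R_E = 11 − 7.17×0.47 − 7.24×0.82 = 1.7 V > V_CE(sat), so the active-region assumption holds.

active; I_C ≈ 7.2 mA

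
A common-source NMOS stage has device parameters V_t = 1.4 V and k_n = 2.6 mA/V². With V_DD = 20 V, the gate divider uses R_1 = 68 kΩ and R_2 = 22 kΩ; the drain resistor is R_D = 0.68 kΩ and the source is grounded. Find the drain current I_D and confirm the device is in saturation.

I_D ≈ 16 mA

V_G = V_DD·R_2/(R_1+R_2) = 20×22/90 = 4.89 V. With the source grounded, V_GS = V_G = 4.89 V.
Assume saturation: I_D = (k_n/2)(V_GS − V_t)² = (2.6/2)×(4.89 − 1.4)² = 1.3×3.49² = 15.8 mA.
V_DS = V_DD − I_D·R_D = 20 − 15.8×0.68 = 9.24 V.
Saturation requires V_DS ≥ V_GS − V_t = 3.49 V; 9.24 ≥ 3.49 ✓.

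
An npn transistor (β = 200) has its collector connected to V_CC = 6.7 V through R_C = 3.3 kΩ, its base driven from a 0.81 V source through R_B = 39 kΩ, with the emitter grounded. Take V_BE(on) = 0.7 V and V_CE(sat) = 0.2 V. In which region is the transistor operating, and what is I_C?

active; I_C ≈ 0.56 mA

Assume active. Base-emitter loop: I_B = (V_BB − V_BE)/R_B = (0.81 − 0.7)/39 = 0.00282 mA.
I_C = β·I_B = 200×0.00282 = 0.564 mA.
V_CE = V_CC − I_C·R_C = 6.7 − 0.564×3.3 = 4.84 V > V_CE(sat), so the active-region assumption holds.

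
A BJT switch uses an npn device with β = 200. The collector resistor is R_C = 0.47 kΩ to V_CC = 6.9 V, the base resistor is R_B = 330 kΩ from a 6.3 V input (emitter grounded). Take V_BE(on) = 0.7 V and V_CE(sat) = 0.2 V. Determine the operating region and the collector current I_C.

Assume active. Base-emitter loop: I_B = (V_BB − V_BE)/R_B = (6.3 − 0.7)/330 = 0.017 mA.
I_C = β·I_B = 200×0.017 = 3.39 mA.
V_CE = V_CC − I_C·R_C = 6.9 − 3.39×0.47 = 5.3 V > V_CE(sat), so the active-region assumption holds.

active; I_C ≈ 3.4 mA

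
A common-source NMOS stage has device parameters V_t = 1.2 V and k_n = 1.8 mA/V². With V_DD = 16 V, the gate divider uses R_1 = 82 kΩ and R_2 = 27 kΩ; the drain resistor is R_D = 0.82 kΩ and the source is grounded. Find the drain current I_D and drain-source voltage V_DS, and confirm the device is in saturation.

I_D ≈ 6.9 mA, V_DS ≈ 10 V

V_G = V_DD·R_2/(R_1+R_2) = 16×27/109 = 3.96 V. With the source grounded, V_GS = V_G = 3.96 V.
Assume saturation: I_D = (k_n/2)(V_GS − V_t)² = (1.8/2)×(3.96 − 1.2)² = 0.9×2.76² = 6.87 mA.
V_DS = V_DD − I_D·R_D = 16 − 6.87×0.82 = 10.4 V.
Saturation requires V_DS ≥ V_GS − V_t = 2.76 V; 10.4 ≥ 2.76 ✓.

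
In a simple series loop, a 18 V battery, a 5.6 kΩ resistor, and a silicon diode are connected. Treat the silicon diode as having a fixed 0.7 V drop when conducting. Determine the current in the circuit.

KVL around the loop: 18 = V_D + I·R = 0.7 + I × 5.6 kΩ.
So I = (18 − 0.7) / 5.6 kΩ = 17.3 / 5.6 = 3.09 mA.

I ≈ 3.1 mA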